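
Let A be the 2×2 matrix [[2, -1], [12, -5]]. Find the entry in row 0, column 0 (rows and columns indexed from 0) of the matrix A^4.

Characteristic polynomial: λ^2 + 3λ + 2 = (λ + 1)(λ + 2), so the eigenvalues are -2, -1.
λ=-1: eigenvector (1, 3).
λ=-2: eigenvector (1, 4).
P = [[1, 1], [3, 4]], D = diag(-1, -2), P⁻¹ = [[4, -1], [-3, 1]].
A⁴ = P·diag(1, 16)·P⁻¹ = [[-44, 15], [-180, 61]].
The requested entry is -44.

-44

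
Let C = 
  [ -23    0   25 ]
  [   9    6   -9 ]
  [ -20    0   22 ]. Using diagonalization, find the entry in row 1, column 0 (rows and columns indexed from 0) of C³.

243

Characteristic polynomial: λ^3 - 5λ^2 - 12λ + 36 = (λ - 6)(λ - 2)(λ + 3), so the eigenvalues are -3, 2, 6.
λ=-3: eigenvector (5, -1, 4).
λ=6: eigenvector (0, 1, 0).
λ=2: eigenvector (1, 0, 1).
P = [[5, 0, 1], [-1, 1, 0], [4, 0, 1]], D = diag(-3, 6, 2), P⁻¹ = [[1, 0, -1], [1, 1, -1], [-4, 0, 5]].
C³ = P·diag(-27, 216, 8)·P⁻¹ = [[-167, 0, 175], [243, 216, -243], [-140, 0, 148]].
The requested entry is 243.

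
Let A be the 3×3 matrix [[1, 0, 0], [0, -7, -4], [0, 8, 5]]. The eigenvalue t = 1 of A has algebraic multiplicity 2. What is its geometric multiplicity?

A − 1I = [[0, 0, 0], [0, -8, -4], [0, 8, 4]].
This matrix has rank 1, so its null space has dimension 3 − 1 = 2.

2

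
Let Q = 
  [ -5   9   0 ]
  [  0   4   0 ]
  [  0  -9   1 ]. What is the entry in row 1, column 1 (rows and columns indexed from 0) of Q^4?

Characteristic polynomial: t^3 - 21t + 20 = (t - 4)(t - 1)(t + 5), so the eigenvalues are -5, 1, 4.
t=-5: eigenvector (1, 0, 0).
t=4: eigenvector (1, 1, -3).
t=1: eigenvector (0, 0, 1).
P = [[1, 1, 0], [0, 1, 0], [0, -3, 1]], D = diag(-5, 4, 1), P⁻¹ = [[1, -1, 0], [0, 1, 0], [0, 3, 1]].
Q⁴ = P·diag(625, 256, 1)·P⁻¹ = [[625, -369, 0], [0, 256, 0], [0, -765, 1]].
The requested entry is 256.

256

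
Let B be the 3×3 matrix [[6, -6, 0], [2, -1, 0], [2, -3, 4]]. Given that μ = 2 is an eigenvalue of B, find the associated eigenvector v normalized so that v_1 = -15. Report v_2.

B − 2I = [[4, -6, 0], [2, -3, 0], [2, -3, 2]].
Solving (B − 2I)v = 0 gives the eigenspace spanned by (-15, -10, 0).
With v_1 = -15, v = (-15, -10, 0), so v_2 = -10.

-10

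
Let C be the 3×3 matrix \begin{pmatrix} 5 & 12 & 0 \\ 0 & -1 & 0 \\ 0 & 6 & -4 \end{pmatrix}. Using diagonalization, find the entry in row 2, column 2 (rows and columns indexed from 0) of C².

16

Characteristic polynomial: λ^3 - 21λ - 20 = (λ - 5)(λ + 1)(λ + 4), so the eigenvalues are -4, -1, 5.
λ=5: eigenvector (1, 0, 0).
λ=-1: eigenvector (-2, 1, 2).
λ=-4: eigenvector (0, 0, 1).
P = [[1, -2, 0], [0, 1, 0], [0, 2, 1]], D = diag(5, -1, -4), P⁻¹ = [[1, 2, 0], [0, 1, 0], [0, -2, 1]].
C² = P·diag(25, 1, 16)·P⁻¹ = [[25, 48, 0], [0, 1, 0], [0, -30, 16]].
The requested entry is 16.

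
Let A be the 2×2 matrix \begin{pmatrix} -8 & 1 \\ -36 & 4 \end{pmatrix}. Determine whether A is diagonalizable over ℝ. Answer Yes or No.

No

Characteristic polynomial: p(λ) = λ^2 + 4λ + 4 = (λ + 2)^2.
λ = -2 has algebraic multiplicity 2; rank(A + 2I) = 1, so geometric multiplicity = 1.
Geometric multiplicity < algebraic multiplicity, so A is not diagonalizable.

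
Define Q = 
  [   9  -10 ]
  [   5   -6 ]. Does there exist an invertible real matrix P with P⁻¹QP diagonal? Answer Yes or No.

Yes

Characteristic polynomial: p(λ) = λ^2 - 3λ - 4 = (λ - 4)(λ + 1).
All 2 eigenvalues are distinct, so Q is diagonalizable.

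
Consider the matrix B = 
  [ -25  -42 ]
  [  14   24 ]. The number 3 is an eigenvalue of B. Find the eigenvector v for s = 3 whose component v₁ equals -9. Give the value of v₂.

B − 3I = [[-28, -42], [14, 21]].
Solving (B − 3I)v = 0 gives the eigenspace spanned by (-9, 6).
With v₁ = -9, v = (-9, 6), so v₂ = 6.

6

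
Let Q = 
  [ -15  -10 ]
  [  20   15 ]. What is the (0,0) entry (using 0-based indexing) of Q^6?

Characteristic polynomial: λ^2 - 25 = (λ - 5)(λ + 5), so the eigenvalues are -5, 5.
λ=-5: eigenvector (1, -1).
λ=5: eigenvector (1, -2).
P = [[1, 1], [-1, -2]], D = diag(-5, 5), P⁻¹ = [[2, 1], [-1, -1]].
Q⁶ = P·diag(15625, 15625)·P⁻¹ = [[15625, 0], [0, 15625]].
The requested entry is 15625.

15625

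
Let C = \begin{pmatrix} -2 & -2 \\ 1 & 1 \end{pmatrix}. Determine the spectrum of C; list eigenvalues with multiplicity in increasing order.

Characteristic polynomial: p(λ) = λ^2 + λ = λ(λ + 1).
Roots (with multiplicity): -1, 0.

-1, 0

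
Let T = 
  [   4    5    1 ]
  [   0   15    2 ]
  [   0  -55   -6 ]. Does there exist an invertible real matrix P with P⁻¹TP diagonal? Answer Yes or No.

Characteristic polynomial: p(λ) = λ^3 - 13λ^2 + 56λ - 80 = (λ - 5)(λ - 4)^2.
λ = 4 has algebraic multiplicity 2; rank(T − 4I) = 2, so geometric multiplicity = 1.
Geometric multiplicity < algebraic multiplicity, so T is not diagonalizable.

No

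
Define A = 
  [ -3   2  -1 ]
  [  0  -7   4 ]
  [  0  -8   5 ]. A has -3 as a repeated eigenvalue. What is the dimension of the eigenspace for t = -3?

1

A + 3I = [[0, 2, -1], [0, -4, 4], [0, -8, 8]].
This matrix has rank 2, so its null space has dimension 3 − 2 = 1.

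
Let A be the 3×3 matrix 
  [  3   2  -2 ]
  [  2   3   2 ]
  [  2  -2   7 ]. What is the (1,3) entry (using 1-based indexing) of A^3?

Characteristic polynomial: λ^3 - 13λ^2 + 55λ - 75 = (λ - 5)^2(λ - 3), so the eigenvalues are 3, 5, 5.
λ=3: eigenvector (1, -1, -1).
λ=5: eigenvector (0, 1, 1).
λ=5: eigenvector (-1, 1, 2).
P = [[1, 0, -1], [-1, 1, 1], [-1, 1, 2]], D = diag(3, 5, 5), P⁻¹ = [[1, -1, 1], [1, 1, 0], [0, -1, 1]].
A³ = P·diag(27, 125, 125)·P⁻¹ = [[27, 98, -98], [98, 27, 98], [98, -98, 223]].
The requested entry is -98.

-98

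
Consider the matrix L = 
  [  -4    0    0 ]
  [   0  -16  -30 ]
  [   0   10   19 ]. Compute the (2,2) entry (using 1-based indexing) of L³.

-196

Characteristic polynomial: s^3 + s^2 - 16s - 16 = (s - 4)(s + 1)(s + 4), so the eigenvalues are -4, -1, 4.
s=-4: eigenvector (1, 0, 0).
s=4: eigenvector (0, -3, 2).
s=-1: eigenvector (0, -2, 1).
P = [[1, 0, 0], [0, -3, -2], [0, 2, 1]], D = diag(-4, 4, -1), P⁻¹ = [[1, 0, 0], [0, 1, 2], [0, -2, -3]].
L³ = P·diag(-64, 64, -1)·P⁻¹ = [[-64, 0, 0], [0, -196, -390], [0, 130, 259]].
The requested entry is -196.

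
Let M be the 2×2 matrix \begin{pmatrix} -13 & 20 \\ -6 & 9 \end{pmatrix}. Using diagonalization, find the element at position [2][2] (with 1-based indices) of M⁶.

-3639

Characteristic polynomial: t^2 + 4t + 3 = (t + 1)(t + 3), so the eigenvalues are -3, -1.
t=-3: eigenvector (2, 1).
t=-1: eigenvector (-5, -3).
P = [[2, -5], [1, -3]], D = diag(-3, -1), P⁻¹ = [[3, -5], [1, -2]].
M⁶ = P·diag(729, 1)·P⁻¹ = [[4369, -7280], [2184, -3639]].
The requested entry is -3639.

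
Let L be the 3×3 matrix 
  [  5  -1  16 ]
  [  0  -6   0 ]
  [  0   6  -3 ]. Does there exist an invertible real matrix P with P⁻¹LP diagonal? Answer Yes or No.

Characteristic polynomial: p(t) = t^3 + 4t^2 - 27t - 90 = (t - 5)(t + 3)(t + 6).
All 3 eigenvalues are distinct, so L is diagonalizable.

Yes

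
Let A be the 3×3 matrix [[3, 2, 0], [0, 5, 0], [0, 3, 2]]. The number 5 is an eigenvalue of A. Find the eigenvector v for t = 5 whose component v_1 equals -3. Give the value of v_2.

A − 5I = [[-2, 2, 0], [0, 0, 0], [0, 3, -3]].
Solving (A − 5I)v = 0 gives the eigenspace spanned by (-3, -3, -3).
With v_1 = -3, v = (-3, -3, -3), so v_2 = -3.

-3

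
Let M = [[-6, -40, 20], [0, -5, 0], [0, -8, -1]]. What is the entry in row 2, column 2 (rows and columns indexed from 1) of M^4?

625

Characteristic polynomial: r^3 + 12r^2 + 41r + 30 = (r + 1)(r + 5)(r + 6), so the eigenvalues are -6, -5, -1.
r=-5: eigenvector (0, 1, 2).
r=-6: eigenvector (1, 0, 0).
r=-1: eigenvector (4, 0, 1).
P = [[0, 1, 4], [1, 0, 0], [2, 0, 1]], D = diag(-5, -6, -1), P⁻¹ = [[0, 1, 0], [1, 8, -4], [0, -2, 1]].
M⁴ = P·diag(625, 1296, 1)·P⁻¹ = [[1296, 10360, -5180], [0, 625, 0], [0, 1248, 1]].
The requested entry is 625.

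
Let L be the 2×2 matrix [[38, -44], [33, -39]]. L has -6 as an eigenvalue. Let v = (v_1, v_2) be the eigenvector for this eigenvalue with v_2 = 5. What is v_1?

5

L + 6I = [[44, -44], [33, -33]].
Solving (L + 6I)v = 0 gives the eigenspace spanned by (5, 5).
With v_2 = 5, v = (5, 5), so v_1 = 5.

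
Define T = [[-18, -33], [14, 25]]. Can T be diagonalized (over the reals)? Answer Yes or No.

Characteristic polynomial: p(λ) = λ^2 - 7λ + 12 = (λ - 4)(λ - 3).
All 2 eigenvalues are distinct, so T is diagonalizable.

Yes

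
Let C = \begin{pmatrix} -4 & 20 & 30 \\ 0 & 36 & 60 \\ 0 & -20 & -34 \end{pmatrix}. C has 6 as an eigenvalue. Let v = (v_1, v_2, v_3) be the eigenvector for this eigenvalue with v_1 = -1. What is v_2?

-2

C − 6I = [[-10, 20, 30], [0, 30, 60], [0, -20, -40]].
Solving (C − 6I)v = 0 gives the eigenspace spanned by (-1, -2, 1).
With v_1 = -1, v = (-1, -2, 1), so v_2 = -2.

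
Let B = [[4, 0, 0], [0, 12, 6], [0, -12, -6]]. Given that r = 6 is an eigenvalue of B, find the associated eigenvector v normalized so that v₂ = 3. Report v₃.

B − 6I = [[-2, 0, 0], [0, 6, 6], [0, -12, -12]].
Solving (B − 6I)v = 0 gives the eigenspace spanned by (0, 3, -3).
With v₂ = 3, v = (0, 3, -3), so v₃ = -3.

-3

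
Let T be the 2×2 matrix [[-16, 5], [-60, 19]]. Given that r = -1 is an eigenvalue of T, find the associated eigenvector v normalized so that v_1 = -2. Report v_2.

T + 1I = [[-15, 5], [-60, 20]].
Solving (T + 1I)v = 0 gives the eigenspace spanned by (-2, -6).
With v_1 = -2, v = (-2, -6), so v_2 = -6.

-6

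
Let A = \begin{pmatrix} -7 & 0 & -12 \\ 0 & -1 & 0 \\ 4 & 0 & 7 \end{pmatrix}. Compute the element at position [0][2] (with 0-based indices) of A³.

-12

Characteristic polynomial: t^3 + t^2 - t - 1 = (t - 1)(t + 1)^2, so the eigenvalues are -1, -1, 1.
t=1: eigenvector (-3, 0, 2).
t=-1: eigenvector (0, 1, 0).
t=-1: eigenvector (-2, 0, 1).
P = [[-3, 0, -2], [0, 1, 0], [2, 0, 1]], D = diag(1, -1, -1), P⁻¹ = [[1, 0, 2], [0, 1, 0], [-2, 0, -3]].
A³ = P·diag(1, -1, -1)·P⁻¹ = [[-7, 0, -12], [0, -1, 0], [4, 0, 7]].
The requested entry is -12.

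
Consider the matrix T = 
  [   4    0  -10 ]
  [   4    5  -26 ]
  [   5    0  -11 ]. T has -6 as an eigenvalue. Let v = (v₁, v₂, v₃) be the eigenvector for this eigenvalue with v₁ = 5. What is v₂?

10

T + 6I = [[10, 0, -10], [4, 11, -26], [5, 0, -5]].
Solving (T + 6I)v = 0 gives the eigenspace spanned by (5, 10, 5).
With v₁ = 5, v = (5, 10, 5), so v₂ = 10.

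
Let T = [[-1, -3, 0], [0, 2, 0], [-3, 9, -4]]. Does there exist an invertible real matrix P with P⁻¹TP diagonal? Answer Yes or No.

Yes

Characteristic polynomial: p(μ) = μ^3 + 3μ^2 - 6μ - 8 = (μ - 2)(μ + 1)(μ + 4).
All 3 eigenvalues are distinct, so T is diagonalizable.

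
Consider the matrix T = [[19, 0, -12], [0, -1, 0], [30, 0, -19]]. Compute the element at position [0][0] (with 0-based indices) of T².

1

Characteristic polynomial: r^3 + r^2 - r - 1 = (r - 1)(r + 1)^2, so the eigenvalues are -1, -1, 1.
r=1: eigenvector (-2, 0, -3).
r=-1: eigenvector (0, 1, 0).
r=-1: eigenvector (-3, 0, -5).
P = [[-2, 0, -3], [0, 1, 0], [-3, 0, -5]], D = diag(1, -1, -1), P⁻¹ = [[-5, 0, 3], [0, 1, 0], [3, 0, -2]].
T² = P·diag(1, 1, 1)·P⁻¹ = [[1, 0, 0], [0, 1, 0], [0, 0, 1]].
The requested entry is 1.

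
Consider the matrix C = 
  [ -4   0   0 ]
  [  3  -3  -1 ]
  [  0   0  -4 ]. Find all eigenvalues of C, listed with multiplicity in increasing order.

-4, -4, -3

Characteristic polynomial: p(s) = s^3 + 11s^2 + 40s + 48 = (s + 3)(s + 4)^2.
Roots (with multiplicity): -4, -4, -3.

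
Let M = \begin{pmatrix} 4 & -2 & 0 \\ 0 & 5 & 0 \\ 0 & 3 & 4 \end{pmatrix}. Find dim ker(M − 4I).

M − 4I = [[0, -2, 0], [0, 1, 0], [0, 3, 0]].
This matrix has rank 1, so its null space has dimension 3 − 1 = 2.

2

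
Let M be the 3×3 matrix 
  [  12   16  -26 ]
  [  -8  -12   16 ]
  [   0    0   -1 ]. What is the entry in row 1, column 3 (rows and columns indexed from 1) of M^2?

-30

Characteristic polynomial: λ^3 + λ^2 - 16λ - 16 = (λ - 4)(λ + 1)(λ + 4), so the eigenvalues are -4, -1, 4.
λ=-1: eigenvector (2, 0, 1).
λ=4: eigenvector (-2, 1, 0).
λ=-4: eigenvector (-1, 1, 0).
P = [[2, -2, -1], [0, 1, 1], [1, 0, 0]], D = diag(-1, 4, -4), P⁻¹ = [[0, 0, 1], [-1, -1, 2], [1, 2, -2]].
M² = P·diag(1, 16, 16)·P⁻¹ = [[16, 0, -30], [0, 16, 0], [0, 0, 1]].
The requested entry is -30.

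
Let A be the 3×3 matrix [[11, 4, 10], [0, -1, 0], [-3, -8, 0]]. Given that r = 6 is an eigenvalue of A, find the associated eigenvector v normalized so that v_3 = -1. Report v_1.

A − 6I = [[5, 4, 10], [0, -7, 0], [-3, -8, -6]].
Solving (A − 6I)v = 0 gives the eigenspace spanned by (2, 0, -1).
With v_3 = -1, v = (2, 0, -1), so v_1 = 2.

2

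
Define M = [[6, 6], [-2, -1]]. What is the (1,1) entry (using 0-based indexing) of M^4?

-179

Characteristic polynomial: s^2 - 5s + 6 = (s - 3)(s - 2), so the eigenvalues are 2, 3.
s=3: eigenvector (-2, 1).
s=2: eigenvector (-3, 2).
P = [[-2, -3], [1, 2]], D = diag(3, 2), P⁻¹ = [[-2, -3], [1, 2]].
M⁴ = P·diag(81, 16)·P⁻¹ = [[276, 390], [-130, -179]].
The requested entry is -179.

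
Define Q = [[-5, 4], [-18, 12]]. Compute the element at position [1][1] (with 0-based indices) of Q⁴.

1656

Characteristic polynomial: s^2 - 7s + 12 = (s - 4)(s - 3), so the eigenvalues are 3, 4.
s=4: eigenvector (4, 9).
s=3: eigenvector (1, 2).
P = [[4, 1], [9, 2]], D = diag(4, 3), P⁻¹ = [[-2, 1], [9, -4]].
Q⁴ = P·diag(256, 81)·P⁻¹ = [[-1319, 700], [-3150, 1656]].
The requested entry is 1656.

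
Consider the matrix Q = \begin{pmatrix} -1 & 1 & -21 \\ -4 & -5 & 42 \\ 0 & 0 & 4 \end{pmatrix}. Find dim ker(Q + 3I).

1

Q + 3I = [[2, 1, -21], [-4, -2, 42], [0, 0, 7]].
This matrix has rank 2, so its null space has dimension 3 − 2 = 1.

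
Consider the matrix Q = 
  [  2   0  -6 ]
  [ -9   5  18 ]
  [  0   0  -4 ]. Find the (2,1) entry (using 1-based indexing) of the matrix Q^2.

Characteristic polynomial: t^3 - 3t^2 - 18t + 40 = (t - 5)(t - 2)(t + 4), so the eigenvalues are -4, 2, 5.
t=2: eigenvector (1, 3, 0).
t=5: eigenvector (0, 1, 0).
t=-4: eigenvector (1, -1, 1).
P = [[1, 0, 1], [3, 1, -1], [0, 0, 1]], D = diag(2, 5, -4), P⁻¹ = [[1, 0, -1], [-3, 1, 4], [0, 0, 1]].
Q² = P·diag(4, 25, 16)·P⁻¹ = [[4, 0, 12], [-63, 25, 72], [0, 0, 16]].
The requested entry is -63.

-63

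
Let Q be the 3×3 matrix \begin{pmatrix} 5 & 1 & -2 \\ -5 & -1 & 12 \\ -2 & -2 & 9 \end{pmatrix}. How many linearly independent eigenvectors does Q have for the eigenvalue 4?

1

Q − 4I = [[1, 1, -2], [-5, -5, 12], [-2, -2, 5]].
This matrix has rank 2, so its null space has dimension 3 − 2 = 1.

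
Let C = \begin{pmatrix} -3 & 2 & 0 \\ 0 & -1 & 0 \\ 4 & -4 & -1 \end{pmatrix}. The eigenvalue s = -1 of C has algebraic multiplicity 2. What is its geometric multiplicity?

2

C + 1I = [[-2, 2, 0], [0, 0, 0], [4, -4, 0]].
This matrix has rank 1, so its null space has dimension 3 − 1 = 2.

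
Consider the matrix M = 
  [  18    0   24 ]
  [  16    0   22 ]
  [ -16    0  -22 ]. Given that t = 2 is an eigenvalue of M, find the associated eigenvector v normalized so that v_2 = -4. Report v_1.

-6

M − 2I = [[16, 0, 24], [16, -2, 22], [-16, 0, -24]].
Solving (M − 2I)v = 0 gives the eigenspace spanned by (-6, -4, 4).
With v_2 = -4, v = (-6, -4, 4), so v_1 = -6.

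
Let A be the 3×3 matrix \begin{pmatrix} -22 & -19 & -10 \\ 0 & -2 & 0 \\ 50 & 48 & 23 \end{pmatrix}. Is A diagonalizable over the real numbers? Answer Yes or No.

Characteristic polynomial: p(t) = t^3 + t^2 - 8t - 12 = (t - 3)(t + 2)^2.
t = -2 has algebraic multiplicity 2; rank(A + 2I) = 2, so geometric multiplicity = 1.
Geometric multiplicity < algebraic multiplicity, so A is not diagonalizable.

No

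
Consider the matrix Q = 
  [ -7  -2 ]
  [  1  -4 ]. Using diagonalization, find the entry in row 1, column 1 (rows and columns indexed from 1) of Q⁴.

1967

Characteristic polynomial: r^2 + 11r + 30 = (r + 5)(r + 6), so the eigenvalues are -6, -5.
r=-6: eigenvector (-2, 1).
r=-5: eigenvector (-1, 1).
P = [[-2, -1], [1, 1]], D = diag(-6, -5), P⁻¹ = [[-1, -1], [1, 2]].
Q⁴ = P·diag(1296, 625)·P⁻¹ = [[1967, 1342], [-671, -46]].
The requested entry is 1967.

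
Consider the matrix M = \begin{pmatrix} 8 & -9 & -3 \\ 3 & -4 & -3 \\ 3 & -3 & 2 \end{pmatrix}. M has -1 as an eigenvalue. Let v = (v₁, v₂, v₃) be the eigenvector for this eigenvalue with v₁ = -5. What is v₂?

-5

M + 1I = [[9, -9, -3], [3, -3, -3], [3, -3, 3]].
Solving (M + 1I)v = 0 gives the eigenspace spanned by (-5, -5, 0).
With v₁ = -5, v = (-5, -5, 0), so v₂ = -5.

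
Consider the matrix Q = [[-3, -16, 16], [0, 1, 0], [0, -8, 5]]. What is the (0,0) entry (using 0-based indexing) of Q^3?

Characteristic polynomial: r^3 - 3r^2 - 13r + 15 = (r - 5)(r - 1)(r + 3), so the eigenvalues are -3, 1, 5.
r=1: eigenvector (4, 1, 2).
r=-3: eigenvector (1, 0, 0).
r=5: eigenvector (2, 0, 1).
P = [[4, 1, 2], [1, 0, 0], [2, 0, 1]], D = diag(1, -3, 5), P⁻¹ = [[0, 1, 0], [1, 0, -2], [0, -2, 1]].
Q³ = P·diag(1, -27, 125)·P⁻¹ = [[-27, -496, 304], [0, 1, 0], [0, -248, 125]].
The requested entry is -27.

-27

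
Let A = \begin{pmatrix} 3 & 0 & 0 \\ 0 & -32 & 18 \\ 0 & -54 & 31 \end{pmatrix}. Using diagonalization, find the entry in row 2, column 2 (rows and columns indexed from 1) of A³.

Characteristic polynomial: λ^3 - 2λ^2 - 23λ + 60 = (λ - 4)(λ - 3)(λ + 5), so the eigenvalues are -5, 3, 4.
λ=3: eigenvector (1, 0, 0).
λ=4: eigenvector (0, 1, 2).
λ=-5: eigenvector (0, -2, -3).
P = [[1, 0, 0], [0, 1, -2], [0, 2, -3]], D = diag(3, 4, -5), P⁻¹ = [[1, 0, 0], [0, -3, 2], [0, -2, 1]].
A³ = P·diag(27, 64, -125)·P⁻¹ = [[27, 0, 0], [0, -692, 378], [0, -1134, 631]].
The requested entry is -692.

-692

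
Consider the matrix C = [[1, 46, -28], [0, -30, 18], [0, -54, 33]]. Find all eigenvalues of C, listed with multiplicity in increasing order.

-3, 1, 6

Characteristic polynomial: p(r) = r^3 - 4r^2 - 15r + 18 = (r - 6)(r - 1)(r + 3).
Roots (with multiplicity): -3, 1, 6.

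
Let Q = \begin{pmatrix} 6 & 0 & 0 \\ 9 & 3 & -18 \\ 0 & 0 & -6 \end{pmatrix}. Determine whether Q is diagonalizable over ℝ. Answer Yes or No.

Yes

Characteristic polynomial: p(λ) = λ^3 - 3λ^2 - 36λ + 108 = (λ - 6)(λ - 3)(λ + 6).
All 3 eigenvalues are distinct, so Q is diagonalizable.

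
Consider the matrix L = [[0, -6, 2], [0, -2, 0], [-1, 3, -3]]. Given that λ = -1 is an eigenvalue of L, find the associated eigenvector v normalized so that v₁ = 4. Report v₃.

L + 1I = [[1, -6, 2], [0, -1, 0], [-1, 3, -2]].
Solving (L + 1I)v = 0 gives the eigenspace spanned by (4, 0, -2).
With v₁ = 4, v = (4, 0, -2), so v₃ = -2.

-2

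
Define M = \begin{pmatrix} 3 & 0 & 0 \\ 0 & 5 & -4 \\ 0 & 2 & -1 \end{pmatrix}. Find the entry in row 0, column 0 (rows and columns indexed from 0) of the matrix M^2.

9

Characteristic polynomial: s^3 - 7s^2 + 15s - 9 = (s - 3)^2(s - 1), so the eigenvalues are 1, 3, 3.
s=3: eigenvector (1, -2, -1).
s=1: eigenvector (0, -1, -1).
s=3: eigenvector (-1, 4, 2).
P = [[1, 0, -1], [-2, -1, 4], [-1, -1, 2]], D = diag(3, 1, 3), P⁻¹ = [[2, 1, -1], [0, 1, -2], [1, 1, -1]].
M² = P·diag(9, 1, 9)·P⁻¹ = [[9, 0, 0], [0, 17, -16], [0, 8, -7]].
The requested entry is 9.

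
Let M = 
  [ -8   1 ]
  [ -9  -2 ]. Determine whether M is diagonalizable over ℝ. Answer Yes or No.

No

Characteristic polynomial: p(μ) = μ^2 + 10μ + 25 = (μ + 5)^2.
μ = -5 has algebraic multiplicity 2; rank(M + 5I) = 1, so geometric multiplicity = 1.
Geometric multiplicity < algebraic multiplicity, so M is not diagonalizable.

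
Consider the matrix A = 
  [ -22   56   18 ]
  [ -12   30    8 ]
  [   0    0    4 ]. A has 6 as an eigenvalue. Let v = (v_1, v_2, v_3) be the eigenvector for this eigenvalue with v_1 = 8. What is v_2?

4

A − 6I = [[-28, 56, 18], [-12, 24, 8], [0, 0, -2]].
Solving (A − 6I)v = 0 gives the eigenspace spanned by (8, 4, 0).
With v_1 = 8, v = (8, 4, 0), so v_2 = 4.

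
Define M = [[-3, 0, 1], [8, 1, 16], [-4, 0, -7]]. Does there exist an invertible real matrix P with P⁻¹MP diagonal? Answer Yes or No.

Characteristic polynomial: p(r) = r^3 + 9r^2 + 15r - 25 = (r - 1)(r + 5)^2.
r = -5 has algebraic multiplicity 2; rank(M + 5I) = 2, so geometric multiplicity = 1.
Geometric multiplicity < algebraic multiplicity, so M is not diagonalizable.

No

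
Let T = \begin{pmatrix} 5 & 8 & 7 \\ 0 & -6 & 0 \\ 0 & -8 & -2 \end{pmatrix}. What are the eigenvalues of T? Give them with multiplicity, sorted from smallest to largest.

-6, -2, 5

Characteristic polynomial: p(μ) = μ^3 + 3μ^2 - 28μ - 60 = (μ - 5)(μ + 2)(μ + 6).
Roots (with multiplicity): -6, -2, 5.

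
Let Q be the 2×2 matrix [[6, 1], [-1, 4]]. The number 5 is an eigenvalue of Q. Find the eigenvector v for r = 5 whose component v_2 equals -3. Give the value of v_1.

3

Q − 5I = [[1, 1], [-1, -1]].
Solving (Q − 5I)v = 0 gives the eigenspace spanned by (3, -3).
With v_2 = -3, v = (3, -3), so v_1 = 3.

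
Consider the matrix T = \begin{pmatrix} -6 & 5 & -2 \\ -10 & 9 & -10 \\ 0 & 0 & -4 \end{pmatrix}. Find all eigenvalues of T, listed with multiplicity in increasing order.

Characteristic polynomial: p(μ) = μ^3 + μ^2 - 16μ - 16 = (μ - 4)(μ + 1)(μ + 4).
Roots (with multiplicity): -4, -1, 4.

-4, -1, 4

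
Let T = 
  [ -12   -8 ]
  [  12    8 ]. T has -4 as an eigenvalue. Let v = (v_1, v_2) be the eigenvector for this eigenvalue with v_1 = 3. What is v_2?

T + 4I = [[-8, -8], [12, 12]].
Solving (T + 4I)v = 0 gives the eigenspace spanned by (3, -3).
With v_1 = 3, v = (3, -3), so v_2 = -3.

-3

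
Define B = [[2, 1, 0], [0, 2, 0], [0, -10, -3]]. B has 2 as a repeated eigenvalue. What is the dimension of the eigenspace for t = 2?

B − 2I = [[0, 1, 0], [0, 0, 0], [0, -10, -5]].
This matrix has rank 2, so its null space has dimension 3 − 2 = 1.

1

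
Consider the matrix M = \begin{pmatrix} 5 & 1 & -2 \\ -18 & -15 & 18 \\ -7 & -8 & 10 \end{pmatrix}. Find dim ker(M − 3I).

M − 3I = [[2, 1, -2], [-18, -18, 18], [-7, -8, 7]].
This matrix has rank 2, so its null space has dimension 3 − 2 = 1.

1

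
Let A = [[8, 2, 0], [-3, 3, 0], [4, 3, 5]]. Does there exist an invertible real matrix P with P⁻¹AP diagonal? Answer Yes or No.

No

Characteristic polynomial: p(t) = t^3 - 16t^2 + 85t - 150 = (t - 6)(t - 5)^2.
t = 5 has algebraic multiplicity 2; rank(A − 5I) = 2, so geometric multiplicity = 1.
Geometric multiplicity < algebraic multiplicity, so A is not diagonalizable.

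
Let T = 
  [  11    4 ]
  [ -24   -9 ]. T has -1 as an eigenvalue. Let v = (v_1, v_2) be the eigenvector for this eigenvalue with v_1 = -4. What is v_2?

T + 1I = [[12, 4], [-24, -8]].
Solving (T + 1I)v = 0 gives the eigenspace spanned by (-4, 12).
With v_1 = -4, v = (-4, 12), so v_2 = 12.

12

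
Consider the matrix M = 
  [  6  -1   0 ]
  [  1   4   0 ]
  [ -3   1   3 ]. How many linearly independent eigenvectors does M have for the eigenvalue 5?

M − 5I = [[1, -1, 0], [1, -1, 0], [-3, 1, -2]].
This matrix has rank 2, so its null space has dimension 3 − 2 = 1.

1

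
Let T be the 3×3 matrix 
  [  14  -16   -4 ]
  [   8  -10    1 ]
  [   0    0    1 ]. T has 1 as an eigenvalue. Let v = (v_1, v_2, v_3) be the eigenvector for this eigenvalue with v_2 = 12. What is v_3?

4

T − 1I = [[13, -16, -4], [8, -11, 1], [0, 0, 0]].
Solving (T − 1I)v = 0 gives the eigenspace spanned by (16, 12, 4).
With v_2 = 12, v = (16, 12, 4), so v_3 = 4.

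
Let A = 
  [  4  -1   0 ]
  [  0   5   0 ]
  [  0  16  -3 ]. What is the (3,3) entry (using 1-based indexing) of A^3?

Characteristic polynomial: μ^3 - 6μ^2 - 7μ + 60 = (μ - 5)(μ - 4)(μ + 3), so the eigenvalues are -3, 4, 5.
μ=4: eigenvector (1, 0, 0).
μ=5: eigenvector (-1, 1, 2).
μ=-3: eigenvector (0, 0, 1).
P = [[1, -1, 0], [0, 1, 0], [0, 2, 1]], D = diag(4, 5, -3), P⁻¹ = [[1, 1, 0], [0, 1, 0], [0, -2, 1]].
A³ = P·diag(64, 125, -27)·P⁻¹ = [[64, -61, 0], [0, 125, 0], [0, 304, -27]].
The requested entry is -27.

-27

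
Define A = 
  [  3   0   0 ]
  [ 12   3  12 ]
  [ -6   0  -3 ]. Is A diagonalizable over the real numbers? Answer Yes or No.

Yes

Characteristic polynomial: p(r) = r^3 - 3r^2 - 9r + 27 = (r - 3)^2(r + 3).
r = 3 has algebraic multiplicity 2; rank(A − 3I) = 1, so geometric multiplicity = 2.
Every eigenvalue has geometric = algebraic multiplicity, so A is diagonalizable.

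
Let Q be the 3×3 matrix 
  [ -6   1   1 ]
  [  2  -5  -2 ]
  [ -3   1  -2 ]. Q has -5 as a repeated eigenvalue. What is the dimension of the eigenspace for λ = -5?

1

Q + 5I = [[-1, 1, 1], [2, 0, -2], [-3, 1, 3]].
This matrix has rank 2, so its null space has dimension 3 − 2 = 1.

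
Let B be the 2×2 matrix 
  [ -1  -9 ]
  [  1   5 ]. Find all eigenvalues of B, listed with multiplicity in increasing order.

Characteristic polynomial: p(t) = t^2 - 4t + 4 = (t - 2)^2.
Roots (with multiplicity): 2, 2.

2, 2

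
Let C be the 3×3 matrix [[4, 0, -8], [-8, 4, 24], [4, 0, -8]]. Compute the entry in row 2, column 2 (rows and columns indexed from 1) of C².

Characteristic polynomial: λ^3 - 16λ = λ(λ - 4)(λ + 4), so the eigenvalues are -4, 0, 4.
λ=-4: eigenvector (-1, 2, -1).
λ=4: eigenvector (0, 1, 0).
λ=0: eigenvector (2, -2, 1).
P = [[-1, 0, 2], [2, 1, -2], [-1, 0, 1]], D = diag(-4, 4, 0), P⁻¹ = [[1, 0, -2], [0, 1, 2], [1, 0, -1]].
C² = P·diag(16, 16, 0)·P⁻¹ = [[-16, 0, 32], [32, 16, -32], [-16, 0, 32]].
The requested entry is 16.

16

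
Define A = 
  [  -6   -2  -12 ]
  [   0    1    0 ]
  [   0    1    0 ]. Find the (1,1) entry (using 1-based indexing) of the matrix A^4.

Characteristic polynomial: t^3 + 5t^2 - 6t = t(t - 1)(t + 6), so the eigenvalues are -6, 0, 1.
t=-6: eigenvector (1, 0, 0).
t=1: eigenvector (-2, 1, 1).
t=0: eigenvector (-2, 0, 1).
P = [[1, -2, -2], [0, 1, 0], [0, 1, 1]], D = diag(-6, 1, 0), P⁻¹ = [[1, 0, 2], [0, 1, 0], [0, -1, 1]].
A⁴ = P·diag(1296, 1, 0)·P⁻¹ = [[1296, -2, 2592], [0, 1, 0], [0, 1, 0]].
The requested entry is 1296.

1296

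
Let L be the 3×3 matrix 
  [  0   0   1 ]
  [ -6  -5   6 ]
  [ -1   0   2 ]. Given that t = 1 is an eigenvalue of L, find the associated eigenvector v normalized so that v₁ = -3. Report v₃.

-3

L − 1I = [[-1, 0, 1], [-6, -6, 6], [-1, 0, 1]].
Solving (L − 1I)v = 0 gives the eigenspace spanned by (-3, 0, -3).
With v₁ = -3, v = (-3, 0, -3), so v₃ = -3.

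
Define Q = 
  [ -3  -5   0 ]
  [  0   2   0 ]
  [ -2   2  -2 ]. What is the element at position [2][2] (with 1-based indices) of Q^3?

8

Characteristic polynomial: t^3 + 3t^2 - 4t - 12 = (t - 2)(t + 2)(t + 3), so the eigenvalues are -3, -2, 2.
t=-3: eigenvector (1, 0, 2).
t=2: eigenvector (-1, 1, 1).
t=-2: eigenvector (0, 0, 1).
P = [[1, -1, 0], [0, 1, 0], [2, 1, 1]], D = diag(-3, 2, -2), P⁻¹ = [[1, 1, 0], [0, 1, 0], [-2, -3, 1]].
Q³ = P·diag(-27, 8, -8)·P⁻¹ = [[-27, -35, 0], [0, 8, 0], [-38, -22, -8]].
The requested entry is 8.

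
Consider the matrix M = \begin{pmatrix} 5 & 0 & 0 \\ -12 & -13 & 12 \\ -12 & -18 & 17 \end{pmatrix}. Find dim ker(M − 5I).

M − 5I = [[0, 0, 0], [-12, -18, 12], [-12, -18, 12]].
This matrix has rank 1, so its null space has dimension 3 − 1 = 2.

2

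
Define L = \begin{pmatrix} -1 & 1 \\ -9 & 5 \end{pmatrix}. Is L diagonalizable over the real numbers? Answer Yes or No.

Characteristic polynomial: p(t) = t^2 - 4t + 4 = (t - 2)^2.
t = 2 has algebraic multiplicity 2; rank(L − 2I) = 1, so geometric multiplicity = 1.
Geometric multiplicity < algebraic multiplicity, so L is not diagonalizable.

No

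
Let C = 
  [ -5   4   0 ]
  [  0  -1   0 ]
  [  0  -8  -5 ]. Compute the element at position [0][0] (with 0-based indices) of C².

Characteristic polynomial: μ^3 + 11μ^2 + 35μ + 25 = (μ + 1)(μ + 5)^2, so the eigenvalues are -5, -5, -1.
μ=-5: eigenvector (1, 0, 0).
μ=-1: eigenvector (1, 1, -2).
μ=-5: eigenvector (0, 0, 1).
P = [[1, 1, 0], [0, 1, 0], [0, -2, 1]], D = diag(-5, -1, -5), P⁻¹ = [[1, -1, 0], [0, 1, 0], [0, 2, 1]].
C² = P·diag(25, 1, 25)·P⁻¹ = [[25, -24, 0], [0, 1, 0], [0, 48, 25]].
The requested entry is 25.

25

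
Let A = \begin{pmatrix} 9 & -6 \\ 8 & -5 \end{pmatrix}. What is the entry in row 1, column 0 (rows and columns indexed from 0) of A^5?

968

Characteristic polynomial: s^2 - 4s + 3 = (s - 3)(s - 1), so the eigenvalues are 1, 3.
s=3: eigenvector (1, 1).
s=1: eigenvector (3, 4).
P = [[1, 3], [1, 4]], D = diag(3, 1), P⁻¹ = [[4, -3], [-1, 1]].
A⁵ = P·diag(243, 1)·P⁻¹ = [[969, -726], [968, -725]].
The requested entry is 968.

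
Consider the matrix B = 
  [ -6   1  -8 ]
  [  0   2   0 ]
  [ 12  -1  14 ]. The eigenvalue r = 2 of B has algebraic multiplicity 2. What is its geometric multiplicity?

B − 2I = [[-8, 1, -8], [0, 0, 0], [12, -1, 12]].
This matrix has rank 2, so its null space has dimension 3 − 2 = 1.

1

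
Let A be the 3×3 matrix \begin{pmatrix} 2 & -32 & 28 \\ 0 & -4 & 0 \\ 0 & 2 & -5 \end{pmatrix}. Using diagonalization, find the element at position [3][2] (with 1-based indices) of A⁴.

-738

Characteristic polynomial: λ^3 + 7λ^2 + 2λ - 40 = (λ - 2)(λ + 4)(λ + 5), so the eigenvalues are -5, -4, 2.
λ=-5: eigenvector (-4, 0, 1).
λ=-4: eigenvector (-4, 1, 2).
λ=2: eigenvector (1, 0, 0).
P = [[-4, -4, 1], [0, 1, 0], [1, 2, 0]], D = diag(-5, -4, 2), P⁻¹ = [[0, -2, 1], [0, 1, 0], [1, -4, 4]].
A⁴ = P·diag(625, 256, 16)·P⁻¹ = [[16, 3912, -2436], [0, 256, 0], [0, -738, 625]].
The requested entry is -738.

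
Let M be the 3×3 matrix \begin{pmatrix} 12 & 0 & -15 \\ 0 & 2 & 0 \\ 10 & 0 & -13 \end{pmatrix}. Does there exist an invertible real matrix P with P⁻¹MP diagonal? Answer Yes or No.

Yes

Characteristic polynomial: p(μ) = μ^3 - μ^2 - 8μ + 12 = (μ - 2)^2(μ + 3).
μ = 2 has algebraic multiplicity 2; rank(M − 2I) = 1, so geometric multiplicity = 2.
Every eigenvalue has geometric = algebraic multiplicity, so M is diagonalizable.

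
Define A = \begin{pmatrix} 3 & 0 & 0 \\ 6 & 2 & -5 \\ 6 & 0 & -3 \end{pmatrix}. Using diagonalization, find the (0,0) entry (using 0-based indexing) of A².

Characteristic polynomial: μ^3 - 2μ^2 - 9μ + 18 = (μ - 3)(μ - 2)(μ + 3), so the eigenvalues are -3, 2, 3.
μ=3: eigenvector (1, 1, 1).
μ=2: eigenvector (0, 1, 0).
μ=-3: eigenvector (0, 1, 1).
P = [[1, 0, 0], [1, 1, 1], [1, 0, 1]], D = diag(3, 2, -3), P⁻¹ = [[1, 0, 0], [0, 1, -1], [-1, 0, 1]].
A² = P·diag(9, 4, 9)·P⁻¹ = [[9, 0, 0], [0, 4, 5], [0, 0, 9]].
The requested entry is 9.

9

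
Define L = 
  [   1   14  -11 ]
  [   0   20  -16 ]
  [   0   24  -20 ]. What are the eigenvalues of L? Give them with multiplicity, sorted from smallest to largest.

-4, 1, 4

Characteristic polynomial: p(r) = r^3 - r^2 - 16r + 16 = (r - 4)(r - 1)(r + 4).
Roots (with multiplicity): -4, 1, 4.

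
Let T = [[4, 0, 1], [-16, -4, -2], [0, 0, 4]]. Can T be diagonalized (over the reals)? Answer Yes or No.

Characteristic polynomial: p(s) = s^3 - 4s^2 - 16s + 64 = (s - 4)^2(s + 4).
s = 4 has algebraic multiplicity 2; rank(T − 4I) = 2, so geometric multiplicity = 1.
Geometric multiplicity < algebraic multiplicity, so T is not diagonalizable.

No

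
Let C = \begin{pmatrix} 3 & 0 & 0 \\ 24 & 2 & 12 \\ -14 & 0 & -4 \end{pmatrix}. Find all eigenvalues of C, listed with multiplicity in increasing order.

-4, 2, 3

Characteristic polynomial: p(μ) = μ^3 - μ^2 - 14μ + 24 = (μ - 3)(μ - 2)(μ + 4).
Roots (with multiplicity): -4, 2, 3.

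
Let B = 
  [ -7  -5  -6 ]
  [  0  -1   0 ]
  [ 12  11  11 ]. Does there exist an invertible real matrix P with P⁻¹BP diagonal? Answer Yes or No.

No

Characteristic polynomial: p(μ) = μ^3 - 3μ^2 - 9μ - 5 = (μ - 5)(μ + 1)^2.
μ = -1 has algebraic multiplicity 2; rank(B + 1I) = 2, so geometric multiplicity = 1.
Geometric multiplicity < algebraic multiplicity, so B is not diagonalizable.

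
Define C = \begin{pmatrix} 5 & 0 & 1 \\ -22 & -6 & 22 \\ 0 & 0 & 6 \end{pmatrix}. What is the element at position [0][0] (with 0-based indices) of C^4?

625

Characteristic polynomial: s^3 - 5s^2 - 36s + 180 = (s - 6)(s - 5)(s + 6), so the eigenvalues are -6, 5, 6.
s=-6: eigenvector (0, 1, 0).
s=5: eigenvector (1, -2, 0).
s=6: eigenvector (1, 0, 1).
P = [[0, 1, 1], [1, -2, 0], [0, 0, 1]], D = diag(-6, 5, 6), P⁻¹ = [[2, 1, -2], [1, 0, -1], [0, 0, 1]].
C⁴ = P·diag(1296, 625, 1296)·P⁻¹ = [[625, 0, 671], [1342, 1296, -1342], [0, 0, 1296]].
The requested entry is 625.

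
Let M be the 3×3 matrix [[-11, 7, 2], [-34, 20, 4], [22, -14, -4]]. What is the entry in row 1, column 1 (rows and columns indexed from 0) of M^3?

Characteristic polynomial: r^3 - 5r^2 - 6r = r(r - 6)(r + 1), so the eigenvalues are -1, 0, 6.
r=-1: eigenvector (1, 2, -2).
r=6: eigenvector (1, 3, -2).
r=0: eigenvector (2, 4, -3).
P = [[1, 1, 2], [2, 3, 4], [-2, -2, -3]], D = diag(-1, 6, 0), P⁻¹ = [[-1, -1, -2], [-2, 1, 0], [2, 0, 1]].
M³ = P·diag(-1, 216, 0)·P⁻¹ = [[-431, 217, 2], [-1294, 650, 4], [862, -434, -4]].
The requested entry is 650.

650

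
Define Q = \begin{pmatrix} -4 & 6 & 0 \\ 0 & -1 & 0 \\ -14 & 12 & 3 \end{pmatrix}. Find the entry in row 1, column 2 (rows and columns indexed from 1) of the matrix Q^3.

Characteristic polynomial: μ^3 + 2μ^2 - 11μ - 12 = (μ - 3)(μ + 1)(μ + 4), so the eigenvalues are -4, -1, 3.
μ=-4: eigenvector (1, 0, 2).
μ=-1: eigenvector (2, 1, 4).
μ=3: eigenvector (0, 0, 1).
P = [[1, 2, 0], [0, 1, 0], [2, 4, 1]], D = diag(-4, -1, 3), P⁻¹ = [[1, -2, 0], [0, 1, 0], [-2, 0, 1]].
Q³ = P·diag(-64, -1, 27)·P⁻¹ = [[-64, 126, 0], [0, -1, 0], [-182, 252, 27]].
The requested entry is 126.

126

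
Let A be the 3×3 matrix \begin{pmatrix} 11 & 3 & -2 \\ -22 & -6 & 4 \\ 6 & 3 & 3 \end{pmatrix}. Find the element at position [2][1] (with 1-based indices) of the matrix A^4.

-1574

Characteristic polynomial: λ^3 - 8λ^2 + 15λ = λ(λ - 5)(λ - 3), so the eigenvalues are 0, 3, 5.
λ=5: eigenvector (1, -2, 0).
λ=0: eigenvector (-1, 3, -1).
λ=3: eigenvector (1, -2, 1).
P = [[1, -1, 1], [-2, 3, -2], [0, -1, 1]], D = diag(5, 0, 3), P⁻¹ = [[1, 0, -1], [2, 1, 0], [2, 1, 1]].
A⁴ = P·diag(625, 0, 81)·P⁻¹ = [[787, 81, -544], [-1574, -162, 1088], [162, 81, 81]].
The requested entry is -1574.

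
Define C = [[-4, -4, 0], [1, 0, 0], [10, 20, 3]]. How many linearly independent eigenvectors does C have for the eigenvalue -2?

1

C + 2I = [[-2, -4, 0], [1, 2, 0], [10, 20, 5]].
This matrix has rank 2, so its null space has dimension 3 − 2 = 1.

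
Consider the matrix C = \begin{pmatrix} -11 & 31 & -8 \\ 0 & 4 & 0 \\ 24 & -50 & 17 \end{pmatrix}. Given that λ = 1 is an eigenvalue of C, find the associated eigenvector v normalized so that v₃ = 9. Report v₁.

C − 1I = [[-12, 31, -8], [0, 3, 0], [24, -50, 16]].
Solving (C − 1I)v = 0 gives the eigenspace spanned by (-6, 0, 9).
With v₃ = 9, v = (-6, 0, 9), so v₁ = -6.

-6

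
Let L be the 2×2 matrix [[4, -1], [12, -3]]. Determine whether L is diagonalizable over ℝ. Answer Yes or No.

Characteristic polynomial: p(λ) = λ^2 - λ = λ(λ - 1).
All 2 eigenvalues are distinct, so L is diagonalizable.

Yes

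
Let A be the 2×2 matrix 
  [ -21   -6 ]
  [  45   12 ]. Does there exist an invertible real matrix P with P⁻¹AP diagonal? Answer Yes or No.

Yes

Characteristic polynomial: p(s) = s^2 + 9s + 18 = (s + 3)(s + 6).
All 2 eigenvalues are distinct, so A is diagonalizable.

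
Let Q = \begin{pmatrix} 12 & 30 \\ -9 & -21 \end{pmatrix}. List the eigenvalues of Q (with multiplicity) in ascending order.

Characteristic polynomial: p(r) = r^2 + 9r + 18 = (r + 3)(r + 6).
Roots (with multiplicity): -6, -3.

-6, -3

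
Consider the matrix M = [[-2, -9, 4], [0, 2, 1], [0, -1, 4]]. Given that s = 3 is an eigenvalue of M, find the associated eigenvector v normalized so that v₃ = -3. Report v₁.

3

M − 3I = [[-5, -9, 4], [0, -1, 1], [0, -1, 1]].
Solving (M − 3I)v = 0 gives the eigenspace spanned by (3, -3, -3).
With v₃ = -3, v = (3, -3, -3), so v₁ = 3.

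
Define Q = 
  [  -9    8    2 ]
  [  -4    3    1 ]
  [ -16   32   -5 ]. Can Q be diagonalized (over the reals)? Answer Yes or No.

No

Characteristic polynomial: p(t) = t^3 + 11t^2 + 35t + 25 = (t + 1)(t + 5)^2.
t = -5 has algebraic multiplicity 2; rank(Q + 5I) = 2, so geometric multiplicity = 1.
Geometric multiplicity < algebraic multiplicity, so Q is not diagonalizable.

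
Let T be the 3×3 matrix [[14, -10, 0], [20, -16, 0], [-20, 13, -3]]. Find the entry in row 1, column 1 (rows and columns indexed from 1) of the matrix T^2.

Characteristic polynomial: r^3 + 5r^2 - 18r - 72 = (r - 4)(r + 3)(r + 6), so the eigenvalues are -6, -3, 4.
r=-6: eigenvector (1, 2, -2).
r=4: eigenvector (-1, -1, 1).
r=-3: eigenvector (0, 0, 1).
P = [[1, -1, 0], [2, -1, 0], [-2, 1, 1]], D = diag(-6, 4, -3), P⁻¹ = [[-1, 1, 0], [-2, 1, 0], [0, 1, 1]].
T² = P·diag(36, 16, 9)·P⁻¹ = [[-4, 20, 0], [-40, 56, 0], [40, -47, 9]].
The requested entry is -4.

-4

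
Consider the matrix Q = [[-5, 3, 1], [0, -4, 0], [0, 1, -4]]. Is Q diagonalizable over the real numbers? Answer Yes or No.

Characteristic polynomial: p(s) = s^3 + 13s^2 + 56s + 80 = (s + 4)^2(s + 5).
s = -4 has algebraic multiplicity 2; rank(Q + 4I) = 2, so geometric multiplicity = 1.
Geometric multiplicity < algebraic multiplicity, so Q is not diagonalizable.

No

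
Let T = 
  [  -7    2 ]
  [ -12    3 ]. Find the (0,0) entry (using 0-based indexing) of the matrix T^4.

241

Characteristic polynomial: r^2 + 4r + 3 = (r + 1)(r + 3), so the eigenvalues are -3, -1.
r=-3: eigenvector (1, 2).
r=-1: eigenvector (1, 3).
P = [[1, 1], [2, 3]], D = diag(-3, -1), P⁻¹ = [[3, -1], [-2, 1]].
T⁴ = P·diag(81, 1)·P⁻¹ = [[241, -80], [480, -159]].
The requested entry is 241.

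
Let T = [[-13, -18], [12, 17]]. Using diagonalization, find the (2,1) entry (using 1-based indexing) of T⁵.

6252

Characteristic polynomial: s^2 - 4s - 5 = (s - 5)(s + 1), so the eigenvalues are -1, 5.
s=-1: eigenvector (3, -2).
s=5: eigenvector (1, -1).
P = [[3, 1], [-2, -1]], D = diag(-1, 5), P⁻¹ = [[1, 1], [-2, -3]].
T⁵ = P·diag(-1, 3125)·P⁻¹ = [[-6253, -9378], [6252, 9377]].
The requested entry is 6252.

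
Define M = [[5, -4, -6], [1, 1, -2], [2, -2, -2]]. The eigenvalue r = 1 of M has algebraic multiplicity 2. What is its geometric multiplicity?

1

M − 1I = [[4, -4, -6], [1, 0, -2], [2, -2, -3]].
This matrix has rank 2, so its null space has dimension 3 − 2 = 1.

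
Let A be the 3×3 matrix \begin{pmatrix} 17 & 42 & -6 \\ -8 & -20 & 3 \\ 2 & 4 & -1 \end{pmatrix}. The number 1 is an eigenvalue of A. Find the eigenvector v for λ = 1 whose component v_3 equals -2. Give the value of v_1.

-6

A − 1I = [[16, 42, -6], [-8, -21, 3], [2, 4, -2]].
Solving (A − 1I)v = 0 gives the eigenspace spanned by (-6, 2, -2).
With v_3 = -2, v = (-6, 2, -2), so v_1 = -6.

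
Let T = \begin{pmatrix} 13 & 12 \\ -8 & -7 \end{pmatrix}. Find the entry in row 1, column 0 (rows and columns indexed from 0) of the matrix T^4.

-1248

Characteristic polynomial: μ^2 - 6μ + 5 = (μ - 5)(μ - 1), so the eigenvalues are 1, 5.
μ=5: eigenvector (3, -2).
μ=1: eigenvector (-1, 1).
P = [[3, -1], [-2, 1]], D = diag(5, 1), P⁻¹ = [[1, 1], [2, 3]].
T⁴ = P·diag(625, 1)·P⁻¹ = [[1873, 1872], [-1248, -1247]].
The requested entry is -1248.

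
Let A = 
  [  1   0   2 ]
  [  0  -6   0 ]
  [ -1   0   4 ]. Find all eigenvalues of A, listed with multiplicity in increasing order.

-6, 2, 3

Characteristic polynomial: p(r) = r^3 + r^2 - 24r + 36 = (r - 3)(r - 2)(r + 6).
Roots (with multiplicity): -6, 2, 3.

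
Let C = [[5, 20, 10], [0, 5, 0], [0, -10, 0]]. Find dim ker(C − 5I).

C − 5I = [[0, 20, 10], [0, 0, 0], [0, -10, -5]].
This matrix has rank 1, so its null space has dimension 3 − 1 = 2.

2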